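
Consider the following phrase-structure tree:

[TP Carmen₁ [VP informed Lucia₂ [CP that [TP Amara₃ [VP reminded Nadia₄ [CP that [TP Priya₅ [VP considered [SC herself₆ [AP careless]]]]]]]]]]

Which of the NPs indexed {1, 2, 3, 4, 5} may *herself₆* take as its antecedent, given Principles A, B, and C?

{5}

*herself* is an anaphor, so Principle A applies: it must be bound in its binding domain.
Binding domain of *herself₆*: the embedded TP, whose subject is Priya₅.
*Carmen₁* c-commands the anaphor but is outside its binding domain → cannot satisfy Principle A.
*Lucia₂* c-commands the anaphor but is outside its binding domain → cannot satisfy Principle A.
*Amara₃* c-commands the anaphor but is outside its binding domain → cannot satisfy Principle A.
*Nadia₄* c-commands the anaphor but is outside its binding domain → cannot satisfy Principle A.
*Priya₅* c-commands the anaphor within its binding domain → licit binder.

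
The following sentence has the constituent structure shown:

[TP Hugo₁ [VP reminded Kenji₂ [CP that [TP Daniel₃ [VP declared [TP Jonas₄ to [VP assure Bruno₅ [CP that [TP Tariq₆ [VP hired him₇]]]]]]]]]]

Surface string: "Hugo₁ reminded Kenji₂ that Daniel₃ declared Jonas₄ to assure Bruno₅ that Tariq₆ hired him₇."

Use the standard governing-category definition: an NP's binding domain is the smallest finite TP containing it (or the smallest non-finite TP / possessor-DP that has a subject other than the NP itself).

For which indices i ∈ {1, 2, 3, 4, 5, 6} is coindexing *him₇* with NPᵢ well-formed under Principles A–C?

*him* is a pronoun, so Principle B applies: it must be free in its binding domain.
Binding domain of *him₇*: the embedded TP, whose subject is Tariq₆.
*Hugo₁* c-commands the pronoun but from outside its binding domain, and is not c-commanded by it → coindexation permitted.
*Kenji₂* c-commands the pronoun but from outside its binding domain, and is not c-commanded by it → coindexation permitted.
*Daniel₃* c-commands the pronoun but from outside its binding domain, and is not c-commanded by it → coindexation permitted.
*Jonas₄* c-commands the pronoun but from outside its binding domain, and is not c-commanded by it → coindexation permitted.
*Bruno₅* c-commands the pronoun but from outside its binding domain, and is not c-commanded by it → coindexation permitted.
*Tariq₆* c-commands the pronoun within its binding domain → coindexation would violate Principle B.

{1, 2, 3, 4, 5}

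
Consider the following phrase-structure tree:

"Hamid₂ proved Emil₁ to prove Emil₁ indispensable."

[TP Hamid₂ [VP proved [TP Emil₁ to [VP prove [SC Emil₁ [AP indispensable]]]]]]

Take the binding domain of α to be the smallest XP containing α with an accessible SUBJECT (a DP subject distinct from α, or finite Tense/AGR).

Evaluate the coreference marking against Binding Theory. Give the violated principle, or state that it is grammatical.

Principle C

The two coindexed NPs are *Emil₁* (the lower occurrence) and *Emil₁* (the higher occurrence).
*Emil₁* (the lower occurrence) is an R-expression. Principle C requires it to be free everywhere.
*Emil₁* (the higher occurrence) c-commands it and carries the same index.
The R-expression is bound → Principle C violation.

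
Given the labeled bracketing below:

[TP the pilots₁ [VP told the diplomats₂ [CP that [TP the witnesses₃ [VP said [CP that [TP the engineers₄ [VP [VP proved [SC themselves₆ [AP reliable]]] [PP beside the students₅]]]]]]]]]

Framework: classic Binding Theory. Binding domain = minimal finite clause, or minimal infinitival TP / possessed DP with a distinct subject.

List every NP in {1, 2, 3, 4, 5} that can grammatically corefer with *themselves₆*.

{4}

*themselves* is an anaphor, so Principle A applies: it must be bound in its binding domain.
Binding domain of *themselves₆*: the embedded TP, whose subject is the engineers₄.
*the pilots₁* c-commands the anaphor but is outside its binding domain → cannot satisfy Principle A.
*the diplomats₂* c-commands the anaphor but is outside its binding domain → cannot satisfy Principle A.
*the witnesses₃* c-commands the anaphor but is outside its binding domain → cannot satisfy Principle A.
*the engineers₄* c-commands the anaphor within its binding domain → licit binder.
*the students₅* does not c-command the anaphor → cannot bind it.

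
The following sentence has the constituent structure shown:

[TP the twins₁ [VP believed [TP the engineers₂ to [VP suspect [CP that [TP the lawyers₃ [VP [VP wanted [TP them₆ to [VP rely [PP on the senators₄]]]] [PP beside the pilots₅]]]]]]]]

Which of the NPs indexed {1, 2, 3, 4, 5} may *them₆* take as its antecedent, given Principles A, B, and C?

*them* is a pronoun, so Principle B applies: it must be free in its binding domain.
Binding domain of *them₆*: the embedded TP, whose subject is the lawyers₃.
*the twins₁* c-commands the pronoun but from outside its binding domain, and is not c-commanded by it → coindexation permitted.
*the engineers₂* c-commands the pronoun but from outside its binding domain, and is not c-commanded by it → coindexation permitted.
*the lawyers₃* c-commands the pronoun within its binding domain → coindexation would violate Principle B.
*the senators₄*: the pronoun c-commands this R-expression → coindexation would violate Principle C on *the senators₄*.
*the pilots₅* and the pronoun do not c-command one another → neither Principle B nor Principle C is at stake; coindexation permitted.

{1, 2, 5}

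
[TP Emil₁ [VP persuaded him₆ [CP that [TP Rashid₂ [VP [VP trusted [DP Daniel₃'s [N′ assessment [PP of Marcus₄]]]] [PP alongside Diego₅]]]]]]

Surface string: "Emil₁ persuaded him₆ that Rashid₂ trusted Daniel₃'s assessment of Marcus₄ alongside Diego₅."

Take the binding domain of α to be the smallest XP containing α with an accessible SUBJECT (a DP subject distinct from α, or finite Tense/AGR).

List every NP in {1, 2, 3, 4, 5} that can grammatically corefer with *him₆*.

*him* is a pronoun, so Principle B applies: it must be free in its binding domain.
Binding domain of *him₆*: the matrix TP, whose subject is Emil₁.
*Emil₁* c-commands the pronoun within its binding domain → coindexation would violate Principle B.
*Rashid₂*: the pronoun c-commands this R-expression → coindexation would violate Principle C on *Rashid₂*.
*Daniel₃*: the pronoun c-commands this R-expression → coindexation would violate Principle C on *Daniel₃*.
*Marcus₄*: the pronoun c-commands this R-expression → coindexation would violate Principle C on *Marcus₄*.
*Diego₅*: the pronoun c-commands this R-expression → coindexation would violate Principle C on *Diego₅*.

none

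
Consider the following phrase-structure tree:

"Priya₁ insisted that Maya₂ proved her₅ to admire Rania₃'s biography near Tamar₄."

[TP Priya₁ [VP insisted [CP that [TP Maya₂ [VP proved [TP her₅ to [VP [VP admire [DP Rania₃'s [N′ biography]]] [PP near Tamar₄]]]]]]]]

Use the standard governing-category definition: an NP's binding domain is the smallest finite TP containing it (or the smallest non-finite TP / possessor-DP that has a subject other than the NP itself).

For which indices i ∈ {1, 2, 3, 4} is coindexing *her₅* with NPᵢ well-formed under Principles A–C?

{1}

*her* is a pronoun, so Principle B applies: it must be free in its binding domain.
Binding domain of *her₅*: the embedded TP, whose subject is Maya₂.
*Priya₁* c-commands the pronoun but from outside its binding domain, and is not c-commanded by it → coindexation permitted.
*Maya₂* c-commands the pronoun within its binding domain → coindexation would violate Principle B.
*Rania₃*: the pronoun c-commands this R-expression → coindexation would violate Principle C on *Rania₃*.
*Tamar₄*: the pronoun c-commands this R-expression → coindexation would violate Principle C on *Tamar₄*.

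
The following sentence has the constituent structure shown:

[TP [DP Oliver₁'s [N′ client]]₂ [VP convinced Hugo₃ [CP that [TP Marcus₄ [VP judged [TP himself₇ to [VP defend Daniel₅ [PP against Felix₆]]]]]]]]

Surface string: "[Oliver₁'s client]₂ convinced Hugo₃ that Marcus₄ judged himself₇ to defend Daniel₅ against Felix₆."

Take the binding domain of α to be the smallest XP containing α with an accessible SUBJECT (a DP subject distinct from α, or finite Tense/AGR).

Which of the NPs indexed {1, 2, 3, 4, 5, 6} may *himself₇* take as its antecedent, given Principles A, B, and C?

*himself* is an anaphor, so Principle A applies: it must be bound in its binding domain.
Binding domain of *himself₇*: the embedded TP, whose subject is Marcus₄.
*Oliver₁* does not c-command the anaphor → cannot bind it.
*[Oliver₁'s client]₂* c-commands the anaphor but is outside its binding domain → cannot satisfy Principle A.
*Hugo₃* c-commands the anaphor but is outside its binding domain → cannot satisfy Principle A.
*Marcus₄* c-commands the anaphor within its binding domain → licit binder.
*Daniel₅* does not c-command the anaphor → cannot bind it.
*Felix₆* does not c-command the anaphor → cannot bind it.

{4}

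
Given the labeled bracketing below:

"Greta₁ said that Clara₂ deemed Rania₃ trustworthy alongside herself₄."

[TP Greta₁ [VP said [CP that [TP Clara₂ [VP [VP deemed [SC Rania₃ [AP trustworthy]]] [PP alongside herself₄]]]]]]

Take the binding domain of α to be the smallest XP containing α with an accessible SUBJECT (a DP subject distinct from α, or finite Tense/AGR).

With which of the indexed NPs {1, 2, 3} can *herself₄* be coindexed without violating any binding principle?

*herself* is an anaphor, so Principle A applies: it must be bound in its binding domain.
Binding domain of *herself₄*: the embedded TP, whose subject is Clara₂.
*Greta₁* c-commands the anaphor but is outside its binding domain → cannot satisfy Principle A.
*Clara₂* c-commands the anaphor within its binding domain → licit binder.
*Rania₃* does not c-command the anaphor → cannot bind it.

{2}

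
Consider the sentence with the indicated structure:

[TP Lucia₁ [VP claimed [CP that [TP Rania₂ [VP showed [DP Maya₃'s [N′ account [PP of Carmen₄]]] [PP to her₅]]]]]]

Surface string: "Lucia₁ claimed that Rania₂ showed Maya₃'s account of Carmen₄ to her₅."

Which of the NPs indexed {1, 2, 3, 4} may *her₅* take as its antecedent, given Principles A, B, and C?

{1, 3, 4}

*her* is a pronoun, so Principle B applies: it must be free in its binding domain.
Binding domain of *her₅*: the embedded TP, whose subject is Rania₂.
*Lucia₁* c-commands the pronoun but from outside its binding domain, and is not c-commanded by it → coindexation permitted.
*Rania₂* c-commands the pronoun within its binding domain → coindexation would violate Principle B.
*Maya₃* and the pronoun do not c-command one another → neither Principle B nor Principle C is at stake; coindexation permitted.
*Carmen₄* and the pronoun do not c-command one another → neither Principle B nor Principle C is at stake; coindexation permitted.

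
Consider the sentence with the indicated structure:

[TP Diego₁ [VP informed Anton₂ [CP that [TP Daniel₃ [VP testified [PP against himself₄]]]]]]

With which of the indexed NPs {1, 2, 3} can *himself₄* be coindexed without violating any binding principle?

{3}

*himself* is an anaphor, so Principle A applies: it must be bound in its binding domain.
Binding domain of *himself₄*: the embedded TP, whose subject is Daniel₃.
*Diego₁* c-commands the anaphor but is outside its binding domain → cannot satisfy Principle A.
*Anton₂* c-commands the anaphor but is outside its binding domain → cannot satisfy Principle A.
*Daniel₃* c-commands the anaphor within its binding domain → licit binder.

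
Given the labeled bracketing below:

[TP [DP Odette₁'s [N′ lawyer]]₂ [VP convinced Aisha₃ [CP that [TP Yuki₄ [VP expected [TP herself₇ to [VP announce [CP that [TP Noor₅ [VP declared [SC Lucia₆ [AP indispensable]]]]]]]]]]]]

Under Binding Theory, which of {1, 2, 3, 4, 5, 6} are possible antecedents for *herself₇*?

*herself* is an anaphor, so Principle A applies: it must be bound in its binding domain.
Binding domain of *herself₇*: the embedded TP, whose subject is Yuki₄.
*Odette₁* does not c-command the anaphor → cannot bind it.
*[Odette₁'s lawyer]₂* c-commands the anaphor but is outside its binding domain → cannot satisfy Principle A.
*Aisha₃* c-commands the anaphor but is outside its binding domain → cannot satisfy Principle A.
*Yuki₄* c-commands the anaphor within its binding domain → licit binder.
*Noor₅* does not c-command the anaphor → cannot bind it.
*Lucia₆* does not c-command the anaphor → cannot bind it.

{4}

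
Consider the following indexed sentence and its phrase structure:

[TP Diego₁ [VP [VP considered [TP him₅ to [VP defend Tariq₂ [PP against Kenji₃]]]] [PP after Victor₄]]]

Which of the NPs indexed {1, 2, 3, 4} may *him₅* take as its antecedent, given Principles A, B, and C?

{4}

*him* is a pronoun, so Principle B applies: it must be free in its binding domain.
Binding domain of *him₅*: the matrix TP, whose subject is Diego₁.
*Diego₁* c-commands the pronoun within its binding domain → coindexation would violate Principle B.
*Tariq₂*: the pronoun c-commands this R-expression → coindexation would violate Principle C on *Tariq₂*.
*Kenji₃*: the pronoun c-commands this R-expression → coindexation would violate Principle C on *Kenji₃*.
*Victor₄* and the pronoun do not c-command one another → neither Principle B nor Principle C is at stake; coindexation permitted.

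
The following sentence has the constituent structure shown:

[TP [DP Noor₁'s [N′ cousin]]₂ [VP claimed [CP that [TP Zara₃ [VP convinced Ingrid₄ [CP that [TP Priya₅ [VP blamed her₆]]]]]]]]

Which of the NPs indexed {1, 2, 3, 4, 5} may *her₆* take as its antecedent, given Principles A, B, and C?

{1, 2, 3, 4}

*her* is a pronoun, so Principle B applies: it must be free in its binding domain.
Binding domain of *her₆*: the embedded TP, whose subject is Priya₅.
*Noor₁* and the pronoun do not c-command one another → neither Principle B nor Principle C is at stake; coindexation permitted.
*[Noor₁'s cousin]₂* c-commands the pronoun but from outside its binding domain, and is not c-commanded by it → coindexation permitted.
*Zara₃* c-commands the pronoun but from outside its binding domain, and is not c-commanded by it → coindexation permitted.
*Ingrid₄* c-commands the pronoun but from outside its binding domain, and is not c-commanded by it → coindexation permitted.
*Priya₅* c-commands the pronoun within its binding domain → coindexation would violate Principle B.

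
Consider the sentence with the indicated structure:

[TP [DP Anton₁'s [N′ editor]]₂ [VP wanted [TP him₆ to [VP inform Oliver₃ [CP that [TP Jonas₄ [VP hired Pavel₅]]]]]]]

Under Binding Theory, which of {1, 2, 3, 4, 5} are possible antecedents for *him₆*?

{1}

*him* is a pronoun, so Principle B applies: it must be free in its binding domain.
Binding domain of *him₆*: the matrix TP, whose subject is [Anton₁'s editor]₂.
*Anton₁* and the pronoun do not c-command one another → neither Principle B nor Principle C is at stake; coindexation permitted.
*[Anton₁'s editor]₂* c-commands the pronoun within its binding domain → coindexation would violate Principle B.
*Oliver₃*: the pronoun c-commands this R-expression → coindexation would violate Principle C on *Oliver₃*.
*Jonas₄*: the pronoun c-commands this R-expression → coindexation would violate Principle C on *Jonas₄*.
*Pavel₅*: the pronoun c-commands this R-expression → coindexation would violate Principle C on *Pavel₅*.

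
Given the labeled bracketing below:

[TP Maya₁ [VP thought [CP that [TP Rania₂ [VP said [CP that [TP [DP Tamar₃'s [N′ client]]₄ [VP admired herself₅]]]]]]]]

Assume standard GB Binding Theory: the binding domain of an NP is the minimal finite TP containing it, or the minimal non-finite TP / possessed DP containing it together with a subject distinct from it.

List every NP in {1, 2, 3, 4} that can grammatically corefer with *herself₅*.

*herself* is an anaphor, so Principle A applies: it must be bound in its binding domain.
Binding domain of *herself₅*: the embedded TP, whose subject is [Tamar₃'s client]₄.
*Maya₁* c-commands the anaphor but is outside its binding domain → cannot satisfy Principle A.
*Rania₂* c-commands the anaphor but is outside its binding domain → cannot satisfy Principle A.
*Tamar₃* does not c-command the anaphor → cannot bind it.
*[Tamar₃'s client]₄* c-commands the anaphor within its binding domain → licit binder.

{4}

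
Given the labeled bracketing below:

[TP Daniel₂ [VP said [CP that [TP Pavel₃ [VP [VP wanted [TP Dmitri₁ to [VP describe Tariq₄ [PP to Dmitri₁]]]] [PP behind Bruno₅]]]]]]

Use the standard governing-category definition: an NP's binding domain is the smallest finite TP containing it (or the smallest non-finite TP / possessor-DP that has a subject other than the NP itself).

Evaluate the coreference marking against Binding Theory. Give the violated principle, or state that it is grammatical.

Principle C

The two coindexed NPs are *Dmitri₁* (the higher occurrence) and *Dmitri₁* (the lower occurrence).
*Dmitri₁* (the lower occurrence) is an R-expression. Principle C requires it to be free everywhere.
*Dmitri₁* (the higher occurrence) c-commands it and carries the same index.
The R-expression is bound → Principle C violation.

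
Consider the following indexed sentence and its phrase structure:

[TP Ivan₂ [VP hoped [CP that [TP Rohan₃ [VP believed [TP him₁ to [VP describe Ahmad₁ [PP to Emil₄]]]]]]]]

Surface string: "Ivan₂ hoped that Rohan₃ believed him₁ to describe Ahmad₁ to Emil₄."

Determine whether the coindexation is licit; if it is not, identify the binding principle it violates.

The two coindexed NPs are *him₁* and *Ahmad₁*.
*Ahmad₁* is an R-expression. Principle C requires it to be free everywhere.
*him₁* c-commands it and carries the same index.
The R-expression is bound → Principle C violation.

Principle C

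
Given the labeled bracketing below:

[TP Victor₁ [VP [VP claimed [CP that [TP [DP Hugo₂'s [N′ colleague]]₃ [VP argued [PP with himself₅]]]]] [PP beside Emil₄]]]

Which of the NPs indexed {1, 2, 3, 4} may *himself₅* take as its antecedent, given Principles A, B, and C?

*himself* is an anaphor, so Principle A applies: it must be bound in its binding domain.
Binding domain of *himself₅*: the embedded TP, whose subject is [Hugo₂'s colleague]₃.
*Victor₁* c-commands the anaphor but is outside its binding domain → cannot satisfy Principle A.
*Hugo₂* does not c-command the anaphor → cannot bind it.
*[Hugo₂'s colleague]₃* c-commands the anaphor within its binding domain → licit binder.
*Emil₄* does not c-command the anaphor → cannot bind it.

{3}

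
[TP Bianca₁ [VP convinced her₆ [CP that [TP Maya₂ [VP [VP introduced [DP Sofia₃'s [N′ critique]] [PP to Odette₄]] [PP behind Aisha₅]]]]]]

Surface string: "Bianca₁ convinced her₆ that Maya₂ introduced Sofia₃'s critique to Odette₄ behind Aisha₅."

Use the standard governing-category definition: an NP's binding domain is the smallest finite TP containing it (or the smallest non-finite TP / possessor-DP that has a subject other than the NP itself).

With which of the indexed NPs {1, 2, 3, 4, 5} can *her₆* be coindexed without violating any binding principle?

*her* is a pronoun, so Principle B applies: it must be free in its binding domain.
Binding domain of *her₆*: the matrix TP, whose subject is Bianca₁.
*Bianca₁* c-commands the pronoun within its binding domain → coindexation would violate Principle B.
*Maya₂*: the pronoun c-commands this R-expression → coindexation would violate Principle C on *Maya₂*.
*Sofia₃*: the pronoun c-commands this R-expression → coindexation would violate Principle C on *Sofia₃*.
*Odette₄*: the pronoun c-commands this R-expression → coindexation would violate Principle C on *Odette₄*.
*Aisha₅*: the pronoun c-commands this R-expression → coindexation would violate Principle C on *Aisha₅*.

none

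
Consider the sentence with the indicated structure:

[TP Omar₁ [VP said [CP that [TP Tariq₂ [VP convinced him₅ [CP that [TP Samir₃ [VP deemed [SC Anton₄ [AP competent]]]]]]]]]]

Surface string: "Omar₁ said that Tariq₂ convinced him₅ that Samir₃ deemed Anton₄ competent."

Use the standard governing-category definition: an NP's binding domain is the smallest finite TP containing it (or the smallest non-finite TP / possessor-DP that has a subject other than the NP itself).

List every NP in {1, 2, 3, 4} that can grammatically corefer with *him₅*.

*him* is a pronoun, so Principle B applies: it must be free in its binding domain.
Binding domain of *him₅*: the embedded TP, whose subject is Tariq₂.
*Omar₁* c-commands the pronoun but from outside its binding domain, and is not c-commanded by it → coindexation permitted.
*Tariq₂* c-commands the pronoun within its binding domain → coindexation would violate Principle B.
*Samir₃*: the pronoun c-commands this R-expression → coindexation would violate Principle C on *Samir₃*.
*Anton₄*: the pronoun c-commands this R-expression → coindexation would violate Principle C on *Anton₄*.

{1}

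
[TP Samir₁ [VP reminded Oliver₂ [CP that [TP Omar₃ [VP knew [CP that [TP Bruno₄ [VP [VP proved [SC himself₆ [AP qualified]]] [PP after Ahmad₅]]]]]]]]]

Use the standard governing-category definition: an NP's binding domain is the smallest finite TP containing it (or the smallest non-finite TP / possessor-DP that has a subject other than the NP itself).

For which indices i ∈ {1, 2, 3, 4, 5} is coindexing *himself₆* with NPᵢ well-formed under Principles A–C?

{4}

*himself* is an anaphor, so Principle A applies: it must be bound in its binding domain.
Binding domain of *himself₆*: the embedded TP, whose subject is Bruno₄.
*Samir₁* c-commands the anaphor but is outside its binding domain → cannot satisfy Principle A.
*Oliver₂* c-commands the anaphor but is outside its binding domain → cannot satisfy Principle A.
*Omar₃* c-commands the anaphor but is outside its binding domain → cannot satisfy Principle A.
*Bruno₄* c-commands the anaphor within its binding domain → licit binder.
*Ahmad₅* does not c-command the anaphor → cannot bind it.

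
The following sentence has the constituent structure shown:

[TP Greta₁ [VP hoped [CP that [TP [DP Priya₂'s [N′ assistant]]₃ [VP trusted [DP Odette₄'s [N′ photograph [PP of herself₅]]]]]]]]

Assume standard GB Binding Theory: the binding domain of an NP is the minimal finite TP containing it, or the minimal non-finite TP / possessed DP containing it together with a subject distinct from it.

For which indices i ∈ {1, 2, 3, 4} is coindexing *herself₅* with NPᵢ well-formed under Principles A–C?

*herself* is an anaphor, so Principle A applies: it must be bound in its binding domain.
Binding domain of *herself₅*: the possessed DP, whose subject is Odette₄.
*Greta₁* c-commands the anaphor but is outside its binding domain → cannot satisfy Principle A.
*Priya₂* does not c-command the anaphor → cannot bind it.
*[Priya₂'s assistant]₃* c-commands the anaphor but is outside its binding domain → cannot satisfy Principle A.
*Odette₄* c-commands the anaphor within its binding domain → licit binder.

{4}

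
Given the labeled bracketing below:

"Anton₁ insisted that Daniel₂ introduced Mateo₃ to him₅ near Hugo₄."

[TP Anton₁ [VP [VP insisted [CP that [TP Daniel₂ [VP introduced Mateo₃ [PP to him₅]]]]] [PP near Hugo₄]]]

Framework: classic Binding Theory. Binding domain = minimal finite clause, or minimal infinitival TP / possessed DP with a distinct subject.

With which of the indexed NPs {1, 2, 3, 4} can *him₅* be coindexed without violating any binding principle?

*him* is a pronoun, so Principle B applies: it must be free in its binding domain.
Binding domain of *him₅*: the embedded TP, whose subject is Daniel₂.
*Anton₁* c-commands the pronoun but from outside its binding domain, and is not c-commanded by it → coindexation permitted.
*Daniel₂* c-commands the pronoun within its binding domain → coindexation would violate Principle B.
*Mateo₃* c-commands the pronoun within its binding domain → coindexation would violate Principle B.
*Hugo₄* and the pronoun do not c-command one another → neither Principle B nor Principle C is at stake; coindexation permitted.

{1, 4}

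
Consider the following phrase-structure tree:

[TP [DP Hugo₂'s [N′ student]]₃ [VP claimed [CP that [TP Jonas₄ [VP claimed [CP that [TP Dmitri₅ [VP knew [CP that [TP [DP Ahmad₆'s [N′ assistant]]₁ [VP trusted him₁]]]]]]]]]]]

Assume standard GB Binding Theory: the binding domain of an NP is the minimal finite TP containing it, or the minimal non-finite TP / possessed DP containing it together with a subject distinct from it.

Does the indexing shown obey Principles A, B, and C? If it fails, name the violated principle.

Principle B

The two coindexed NPs are *[Ahmad₆'s assistant]₁* and *him₁*.
*him₁* is a pronoun. Its binding domain is the embedded TP, whose subject is [Ahmad₆'s assistant]₁.
*[Ahmad₆'s assistant]₁* c-commands it within that domain and carries the same index.
The pronoun is locally bound → Principle B violation.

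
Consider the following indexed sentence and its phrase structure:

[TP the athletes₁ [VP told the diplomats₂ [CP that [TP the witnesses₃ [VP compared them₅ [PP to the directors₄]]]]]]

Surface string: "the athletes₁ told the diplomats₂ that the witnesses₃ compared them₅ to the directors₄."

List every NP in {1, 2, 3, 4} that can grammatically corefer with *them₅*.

*them* is a pronoun, so Principle B applies: it must be free in its binding domain.
Binding domain of *them₅*: the embedded TP, whose subject is the witnesses₃.
*the athletes₁* c-commands the pronoun but from outside its binding domain, and is not c-commanded by it → coindexation permitted.
*the diplomats₂* c-commands the pronoun but from outside its binding domain, and is not c-commanded by it → coindexation permitted.
*the witnesses₃* c-commands the pronoun within its binding domain → coindexation would violate Principle B.
*the directors₄*: the pronoun c-commands this R-expression → coindexation would violate Principle C on *the directors₄*.

{1, 2}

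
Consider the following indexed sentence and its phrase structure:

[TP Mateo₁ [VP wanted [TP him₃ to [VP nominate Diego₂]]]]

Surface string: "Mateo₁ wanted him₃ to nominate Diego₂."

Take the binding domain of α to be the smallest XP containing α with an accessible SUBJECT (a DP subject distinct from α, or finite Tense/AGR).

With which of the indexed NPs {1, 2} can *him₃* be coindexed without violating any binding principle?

none

*him* is a pronoun, so Principle B applies: it must be free in its binding domain.
Binding domain of *him₃*: the matrix TP, whose subject is Mateo₁.
*Mateo₁* c-commands the pronoun within its binding domain → coindexation would violate Principle B.
*Diego₂*: the pronoun c-commands this R-expression → coindexation would violate Principle C on *Diego₂*.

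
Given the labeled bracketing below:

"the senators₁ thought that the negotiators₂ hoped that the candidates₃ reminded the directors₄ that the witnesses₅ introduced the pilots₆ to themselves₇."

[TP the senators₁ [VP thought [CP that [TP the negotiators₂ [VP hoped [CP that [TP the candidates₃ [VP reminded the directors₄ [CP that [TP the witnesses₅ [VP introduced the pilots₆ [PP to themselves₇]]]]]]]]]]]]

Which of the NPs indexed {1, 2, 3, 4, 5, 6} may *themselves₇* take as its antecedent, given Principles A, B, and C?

*themselves* is an anaphor, so Principle A applies: it must be bound in its binding domain.
Binding domain of *themselves₇*: the embedded TP, whose subject is the witnesses₅.
*the senators₁* c-commands the anaphor but is outside its binding domain → cannot satisfy Principle A.
*the negotiators₂* c-commands the anaphor but is outside its binding domain → cannot satisfy Principle A.
*the candidates₃* c-commands the anaphor but is outside its binding domain → cannot satisfy Principle A.
*the directors₄* c-commands the anaphor but is outside its binding domain → cannot satisfy Principle A.
*the witnesses₅* c-commands the anaphor within its binding domain → licit binder.
*the pilots₆* c-commands the anaphor within its binding domain → licit binder.

{5, 6}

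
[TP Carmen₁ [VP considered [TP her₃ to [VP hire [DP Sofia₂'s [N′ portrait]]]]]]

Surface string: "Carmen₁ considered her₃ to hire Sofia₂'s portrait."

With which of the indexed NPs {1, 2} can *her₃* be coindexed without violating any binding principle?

*her* is a pronoun, so Principle B applies: it must be free in its binding domain.
Binding domain of *her₃*: the matrix TP, whose subject is Carmen₁.
*Carmen₁* c-commands the pronoun within its binding domain → coindexation would violate Principle B.
*Sofia₂*: the pronoun c-commands this R-expression → coindexation would violate Principle C on *Sofia₂*.

none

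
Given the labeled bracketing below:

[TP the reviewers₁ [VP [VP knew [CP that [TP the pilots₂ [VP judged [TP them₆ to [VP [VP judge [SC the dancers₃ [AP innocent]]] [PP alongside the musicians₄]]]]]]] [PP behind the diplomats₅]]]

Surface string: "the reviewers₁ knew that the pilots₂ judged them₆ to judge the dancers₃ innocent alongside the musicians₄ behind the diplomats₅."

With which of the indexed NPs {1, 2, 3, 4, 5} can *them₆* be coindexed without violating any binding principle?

*them* is a pronoun, so Principle B applies: it must be free in its binding domain.
Binding domain of *them₆*: the embedded TP, whose subject is the pilots₂.
*the reviewers₁* c-commands the pronoun but from outside its binding domain, and is not c-commanded by it → coindexation permitted.
*the pilots₂* c-commands the pronoun within its binding domain → coindexation would violate Principle B.
*the dancers₃*: the pronoun c-commands this R-expression → coindexation would violate Principle C on *the dancers₃*.
*the musicians₄*: the pronoun c-commands this R-expression → coindexation would violate Principle C on *the musicians₄*.
*the diplomats₅* and the pronoun do not c-command one another → neither Principle B nor Principle C is at stake; coindexation permitted.

{1, 5}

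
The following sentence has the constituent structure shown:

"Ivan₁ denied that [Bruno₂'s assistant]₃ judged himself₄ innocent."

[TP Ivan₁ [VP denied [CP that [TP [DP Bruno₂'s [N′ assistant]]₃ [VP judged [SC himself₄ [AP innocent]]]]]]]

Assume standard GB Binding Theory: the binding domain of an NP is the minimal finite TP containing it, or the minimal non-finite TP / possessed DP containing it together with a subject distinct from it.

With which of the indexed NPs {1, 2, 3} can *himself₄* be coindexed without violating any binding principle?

*himself* is an anaphor, so Principle A applies: it must be bound in its binding domain.
Binding domain of *himself₄*: the embedded TP, whose subject is [Bruno₂'s assistant]₃.
*Ivan₁* c-commands the anaphor but is outside its binding domain → cannot satisfy Principle A.
*Bruno₂* does not c-command the anaphor → cannot bind it.
*[Bruno₂'s assistant]₃* c-commands the anaphor within its binding domain → licit binder.

{3}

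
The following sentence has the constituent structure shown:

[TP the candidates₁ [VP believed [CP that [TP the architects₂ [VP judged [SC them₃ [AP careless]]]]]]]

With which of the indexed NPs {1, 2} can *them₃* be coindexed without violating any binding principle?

*them* is a pronoun, so Principle B applies: it must be free in its binding domain.
Binding domain of *them₃*: the embedded TP, whose subject is the architects₂.
*the candidates₁* c-commands the pronoun but from outside its binding domain, and is not c-commanded by it → coindexation permitted.
*the architects₂* c-commands the pronoun within its binding domain → coindexation would violate Principle B.

{1}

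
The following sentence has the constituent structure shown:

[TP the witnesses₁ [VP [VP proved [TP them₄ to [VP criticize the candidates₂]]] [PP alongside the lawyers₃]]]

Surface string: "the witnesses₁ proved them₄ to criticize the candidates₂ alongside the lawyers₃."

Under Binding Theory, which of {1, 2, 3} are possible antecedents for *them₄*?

*them* is a pronoun, so Principle B applies: it must be free in its binding domain.
Binding domain of *them₄*: the matrix TP, whose subject is the witnesses₁.
*the witnesses₁* c-commands the pronoun within its binding domain → coindexation would violate Principle B.
*the candidates₂*: the pronoun c-commands this R-expression → coindexation would violate Principle C on *the candidates₂*.
*the lawyers₃* and the pronoun do not c-command one another → neither Principle B nor Principle C is at stake; coindexation permitted.

{3}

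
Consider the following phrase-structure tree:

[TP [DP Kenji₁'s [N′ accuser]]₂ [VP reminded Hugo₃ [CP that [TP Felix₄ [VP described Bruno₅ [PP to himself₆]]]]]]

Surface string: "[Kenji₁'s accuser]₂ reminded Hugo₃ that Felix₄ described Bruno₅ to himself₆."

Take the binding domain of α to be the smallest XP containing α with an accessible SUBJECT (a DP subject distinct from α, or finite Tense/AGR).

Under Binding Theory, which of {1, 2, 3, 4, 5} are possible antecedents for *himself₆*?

*himself* is an anaphor, so Principle A applies: it must be bound in its binding domain.
Binding domain of *himself₆*: the embedded TP, whose subject is Felix₄.
*Kenji₁* does not c-command the anaphor → cannot bind it.
*[Kenji₁'s accuser]₂* c-commands the anaphor but is outside its binding domain → cannot satisfy Principle A.
*Hugo₃* c-commands the anaphor but is outside its binding domain → cannot satisfy Principle A.
*Felix₄* c-commands the anaphor within its binding domain → licit binder.
*Bruno₅* c-commands the anaphor within its binding domain → licit binder.

{4, 5}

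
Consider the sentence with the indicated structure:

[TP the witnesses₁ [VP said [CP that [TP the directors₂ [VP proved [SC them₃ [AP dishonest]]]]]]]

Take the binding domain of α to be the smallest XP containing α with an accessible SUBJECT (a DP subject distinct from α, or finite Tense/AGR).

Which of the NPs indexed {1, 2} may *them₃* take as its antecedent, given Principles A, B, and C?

*them* is a pronoun, so Principle B applies: it must be free in its binding domain.
Binding domain of *them₃*: the embedded TP, whose subject is the directors₂.
*the witnesses₁* c-commands the pronoun but from outside its binding domain, and is not c-commanded by it → coindexation permitted.
*the directors₂* c-commands the pronoun within its binding domain → coindexation would violate Principle B.

{1}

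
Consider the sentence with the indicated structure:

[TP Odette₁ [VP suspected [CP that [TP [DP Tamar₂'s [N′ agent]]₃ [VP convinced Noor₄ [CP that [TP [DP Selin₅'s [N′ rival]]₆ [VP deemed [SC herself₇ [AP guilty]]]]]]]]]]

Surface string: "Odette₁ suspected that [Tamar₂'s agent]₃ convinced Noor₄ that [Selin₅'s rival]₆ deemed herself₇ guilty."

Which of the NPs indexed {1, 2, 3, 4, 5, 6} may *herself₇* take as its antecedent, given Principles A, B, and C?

*herself* is an anaphor, so Principle A applies: it must be bound in its binding domain.
Binding domain of *herself₇*: the embedded TP, whose subject is [Selin₅'s rival]₆.
*Odette₁* c-commands the anaphor but is outside its binding domain → cannot satisfy Principle A.
*Tamar₂* does not c-command the anaphor → cannot bind it.
*[Tamar₂'s agent]₃* c-commands the anaphor but is outside its binding domain → cannot satisfy Principle A.
*Noor₄* c-commands the anaphor but is outside its binding domain → cannot satisfy Principle A.
*Selin₅* does not c-command the anaphor → cannot bind it.
*[Selin₅'s rival]₆* c-commands the anaphor within its binding domain → licit binder.

{6}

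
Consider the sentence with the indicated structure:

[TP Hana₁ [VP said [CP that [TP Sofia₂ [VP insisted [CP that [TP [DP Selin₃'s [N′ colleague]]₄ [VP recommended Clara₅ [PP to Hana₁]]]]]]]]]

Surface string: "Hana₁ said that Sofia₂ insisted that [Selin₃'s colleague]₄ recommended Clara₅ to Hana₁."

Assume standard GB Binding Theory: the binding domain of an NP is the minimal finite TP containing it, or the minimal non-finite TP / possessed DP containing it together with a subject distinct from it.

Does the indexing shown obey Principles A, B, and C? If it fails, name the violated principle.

Principle C

The two coindexed NPs are *Hana₁* (the lower occurrence) and *Hana₁* (the higher occurrence).
*Hana₁* (the lower occurrence) is an R-expression. Principle C requires it to be free everywhere.
*Hana₁* (the higher occurrence) c-commands it and carries the same index.
The R-expression is bound → Principle C violation.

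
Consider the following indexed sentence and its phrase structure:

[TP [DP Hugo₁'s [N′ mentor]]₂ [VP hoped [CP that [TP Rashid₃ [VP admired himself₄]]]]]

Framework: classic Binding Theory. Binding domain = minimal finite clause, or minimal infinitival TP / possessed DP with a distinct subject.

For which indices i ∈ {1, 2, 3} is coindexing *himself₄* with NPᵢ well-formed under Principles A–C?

{3}

*himself* is an anaphor, so Principle A applies: it must be bound in its binding domain.
Binding domain of *himself₄*: the embedded TP, whose subject is Rashid₃.
*Hugo₁* does not c-command the anaphor → cannot bind it.
*[Hugo₁'s mentor]₂* c-commands the anaphor but is outside its binding domain → cannot satisfy Principle A.
*Rashid₃* c-commands the anaphor within its binding domain → licit binder.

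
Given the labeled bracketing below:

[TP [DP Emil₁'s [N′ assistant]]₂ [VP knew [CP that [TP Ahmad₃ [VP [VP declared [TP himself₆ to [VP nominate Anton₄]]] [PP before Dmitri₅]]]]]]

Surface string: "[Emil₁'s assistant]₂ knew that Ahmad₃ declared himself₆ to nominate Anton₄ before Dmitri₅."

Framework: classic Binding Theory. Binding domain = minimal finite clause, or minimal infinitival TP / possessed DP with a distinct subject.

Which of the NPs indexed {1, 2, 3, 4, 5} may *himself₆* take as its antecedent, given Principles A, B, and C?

*himself* is an anaphor, so Principle A applies: it must be bound in its binding domain.
Binding domain of *himself₆*: the embedded TP, whose subject is Ahmad₃.
*Emil₁* does not c-command the anaphor → cannot bind it.
*[Emil₁'s assistant]₂* c-commands the anaphor but is outside its binding domain → cannot satisfy Principle A.
*Ahmad₃* c-commands the anaphor within its binding domain → licit binder.
*Anton₄* does not c-command the anaphor → cannot bind it.
*Dmitri₅* does not c-command the anaphor → cannot bind it.

{3}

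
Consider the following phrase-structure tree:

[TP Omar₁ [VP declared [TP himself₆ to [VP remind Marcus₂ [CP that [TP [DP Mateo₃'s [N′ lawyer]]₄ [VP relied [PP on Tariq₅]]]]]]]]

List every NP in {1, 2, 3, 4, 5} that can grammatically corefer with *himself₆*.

*himself* is an anaphor, so Principle A applies: it must be bound in its binding domain.
Binding domain of *himself₆*: the matrix TP, whose subject is Omar₁.
*Omar₁* c-commands the anaphor within its binding domain → licit binder.
*Marcus₂* does not c-command the anaphor → cannot bind it.
*Mateo₃* does not c-command the anaphor → cannot bind it.
*[Mateo₃'s lawyer]₄* does not c-command the anaphor → cannot bind it.
*Tariq₅* does not c-command the anaphor → cannot bind it.

{1}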